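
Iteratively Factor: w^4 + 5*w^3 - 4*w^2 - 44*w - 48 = (w + 2)*(w^3 + 3*w^2 - 10*w - 24) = (w - 3)*(w + 2)*(w^2 + 6*w + 8) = (w - 3)*(w + 2)*(w + 4)*(w + 2)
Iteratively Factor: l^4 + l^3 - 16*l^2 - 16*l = (l - 4)*(l^3 + 5*l^2 + 4*l) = (l - 4)*(l + 4)*(l^2 + l) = l*(l - 4)*(l + 4)*(l + 1)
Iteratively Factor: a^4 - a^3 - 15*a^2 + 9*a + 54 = (a + 3)*(a^3 - 4*a^2 - 3*a + 18) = (a - 3)*(a + 3)*(a^2 - a - 6) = (a - 3)*(a + 2)*(a + 3)*(a - 3)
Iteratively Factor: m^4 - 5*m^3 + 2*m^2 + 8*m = (m - 2)*(m^3 - 3*m^2 - 4*m) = m*(m - 2)*(m^2 - 3*m - 4) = m*(m - 4)*(m - 2)*(m + 1)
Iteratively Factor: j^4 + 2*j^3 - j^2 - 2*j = (j)*(j^3 + 2*j^2 - j - 2) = j*(j + 1)*(j^2 + j - 2) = j*(j - 1)*(j + 1)*(j + 2)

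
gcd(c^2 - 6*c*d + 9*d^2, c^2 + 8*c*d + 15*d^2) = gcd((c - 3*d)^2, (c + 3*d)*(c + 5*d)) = 1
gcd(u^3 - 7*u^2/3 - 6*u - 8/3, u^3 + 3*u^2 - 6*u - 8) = u + 1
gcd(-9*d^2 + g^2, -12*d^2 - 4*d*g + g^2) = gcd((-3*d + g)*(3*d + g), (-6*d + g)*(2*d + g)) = 1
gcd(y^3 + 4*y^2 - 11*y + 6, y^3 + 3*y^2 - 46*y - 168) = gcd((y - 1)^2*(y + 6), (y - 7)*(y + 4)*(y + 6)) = y + 6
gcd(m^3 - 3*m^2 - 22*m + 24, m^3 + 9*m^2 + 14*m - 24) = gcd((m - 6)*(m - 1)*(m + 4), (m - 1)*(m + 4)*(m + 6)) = m^2 + 3*m - 4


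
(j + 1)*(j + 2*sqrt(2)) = j^2 + j + 2*sqrt(2)*j + 2*sqrt(2)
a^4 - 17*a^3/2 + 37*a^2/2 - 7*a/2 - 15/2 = (a - 5)*(a - 3)*(a - 1)*(a + 1/2)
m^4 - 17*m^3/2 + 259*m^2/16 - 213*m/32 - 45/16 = (m - 6)*(m - 3/2)*(m - 5/4)*(m + 1/4)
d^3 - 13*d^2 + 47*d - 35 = (d - 7)*(d - 5)*(d - 1)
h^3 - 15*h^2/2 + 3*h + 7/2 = (h - 7)*(h - 1)*(h + 1/2)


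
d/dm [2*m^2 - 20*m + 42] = 4*m - 20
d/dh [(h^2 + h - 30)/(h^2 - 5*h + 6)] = 6*(-h^2 + 12*h - 24)/(h^4 - 10*h^3 + 37*h^2 - 60*h + 36)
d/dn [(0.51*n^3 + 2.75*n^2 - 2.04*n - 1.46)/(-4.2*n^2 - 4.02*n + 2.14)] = (-2.142*n^4 - 4.1004*n^3 - 16.3488*n^2 - 0.493999999999996*n - 10.2348)/(17.64*n^4 + 33.768*n^3 - 1.81560000000001*n^2 - 17.2056*n + 4.5796)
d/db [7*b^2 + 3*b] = 14*b + 3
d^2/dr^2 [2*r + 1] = 0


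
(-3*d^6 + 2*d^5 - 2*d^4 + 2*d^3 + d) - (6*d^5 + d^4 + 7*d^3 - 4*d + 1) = -3*d^6 - 4*d^5 - 3*d^4 - 5*d^3 + 5*d - 1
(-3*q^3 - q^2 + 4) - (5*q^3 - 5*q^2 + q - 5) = -8*q^3 + 4*q^2 - q + 9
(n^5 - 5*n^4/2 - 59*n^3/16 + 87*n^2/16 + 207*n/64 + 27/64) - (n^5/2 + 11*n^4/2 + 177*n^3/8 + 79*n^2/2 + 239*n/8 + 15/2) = n^5/2 - 8*n^4 - 413*n^3/16 - 545*n^2/16 - 1705*n/64 - 453/64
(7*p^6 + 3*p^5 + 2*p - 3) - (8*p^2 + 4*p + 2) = 7*p^6 + 3*p^5 - 8*p^2 - 2*p - 5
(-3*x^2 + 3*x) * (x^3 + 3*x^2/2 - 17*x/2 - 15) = -3*x^5 - 3*x^4/2 + 30*x^3 + 39*x^2/2 - 45*x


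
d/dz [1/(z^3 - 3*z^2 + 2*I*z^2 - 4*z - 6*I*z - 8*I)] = (-3*z^2 + 6*z - 4*I*z + 4 + 6*I)/(-z^3 + 3*z^2 - 2*I*z^2 + 4*z + 6*I*z + 8*I)^2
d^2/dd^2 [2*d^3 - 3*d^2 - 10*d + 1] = 12*d - 6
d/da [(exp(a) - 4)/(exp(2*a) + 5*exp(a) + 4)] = (-(exp(a) - 4)*(2*exp(a) + 5) + exp(2*a) + 5*exp(a) + 4)*exp(a)/(exp(2*a) + 5*exp(a) + 4)^2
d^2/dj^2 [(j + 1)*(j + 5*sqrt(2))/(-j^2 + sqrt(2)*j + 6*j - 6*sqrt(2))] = 2*(-6*sqrt(2)*j^3 - 7*j^3 + 3*sqrt(2)*j^2 + 108*sqrt(2)*j + 210*j - 504 - 286*sqrt(2))/(j^6 - 18*j^5 - 3*sqrt(2)*j^5 + 54*sqrt(2)*j^4 + 114*j^4 - 326*sqrt(2)*j^3 - 324*j^3 + 648*j^2 + 684*sqrt(2)*j^2 - 1296*j - 216*sqrt(2)*j + 432*sqrt(2))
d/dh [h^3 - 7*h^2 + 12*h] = 3*h^2 - 14*h + 12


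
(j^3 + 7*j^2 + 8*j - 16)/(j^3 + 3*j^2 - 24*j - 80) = (j - 1)/(j - 5)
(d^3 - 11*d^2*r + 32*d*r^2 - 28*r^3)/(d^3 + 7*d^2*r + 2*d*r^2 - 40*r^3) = (d^2 - 9*d*r + 14*r^2)/(d^2 + 9*d*r + 20*r^2)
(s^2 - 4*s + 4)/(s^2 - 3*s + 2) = (s - 2)/(s - 1)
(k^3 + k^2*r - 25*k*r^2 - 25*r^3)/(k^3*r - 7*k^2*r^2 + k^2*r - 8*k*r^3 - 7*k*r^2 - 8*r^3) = (-k^2 + 25*r^2)/(r*(-k^2 + 8*k*r - k + 8*r))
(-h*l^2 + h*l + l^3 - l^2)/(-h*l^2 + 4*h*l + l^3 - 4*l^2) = (l - 1)/(l - 4)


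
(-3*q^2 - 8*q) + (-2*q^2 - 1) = -5*q^2 - 8*q - 1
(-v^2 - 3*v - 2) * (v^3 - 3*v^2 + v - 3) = -v^5 + 6*v^3 + 6*v^2 + 7*v + 6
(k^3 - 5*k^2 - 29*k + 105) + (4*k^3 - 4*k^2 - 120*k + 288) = 5*k^3 - 9*k^2 - 149*k + 393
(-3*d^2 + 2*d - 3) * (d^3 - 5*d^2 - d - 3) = -3*d^5 + 17*d^4 - 10*d^3 + 22*d^2 - 3*d + 9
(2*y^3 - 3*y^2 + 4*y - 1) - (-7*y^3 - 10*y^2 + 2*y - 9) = 9*y^3 + 7*y^2 + 2*y + 8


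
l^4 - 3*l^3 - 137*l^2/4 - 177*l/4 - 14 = (l - 8)*(l + 1/2)*(l + 1)*(l + 7/2)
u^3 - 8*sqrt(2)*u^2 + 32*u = u*(u - 4*sqrt(2))^2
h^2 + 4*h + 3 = (h + 1)*(h + 3)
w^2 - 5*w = w*(w - 5)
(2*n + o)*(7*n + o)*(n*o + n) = 14*n^3*o + 14*n^3 + 9*n^2*o^2 + 9*n^2*o + n*o^3 + n*o^2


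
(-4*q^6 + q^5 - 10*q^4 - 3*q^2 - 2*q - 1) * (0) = 0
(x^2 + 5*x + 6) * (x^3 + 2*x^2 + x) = x^5 + 7*x^4 + 17*x^3 + 17*x^2 + 6*x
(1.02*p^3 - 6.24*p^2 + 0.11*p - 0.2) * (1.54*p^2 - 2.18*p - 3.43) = 1.5708*p^5 - 11.8332*p^4 + 10.274*p^3 + 20.8554*p^2 + 0.0587*p + 0.686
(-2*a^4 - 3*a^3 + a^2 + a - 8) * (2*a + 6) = -4*a^5 - 18*a^4 - 16*a^3 + 8*a^2 - 10*a - 48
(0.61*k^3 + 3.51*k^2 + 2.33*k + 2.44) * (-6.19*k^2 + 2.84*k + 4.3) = -3.7759*k^5 - 19.9945*k^4 - 1.8313*k^3 + 6.6066*k^2 + 16.9486*k + 10.492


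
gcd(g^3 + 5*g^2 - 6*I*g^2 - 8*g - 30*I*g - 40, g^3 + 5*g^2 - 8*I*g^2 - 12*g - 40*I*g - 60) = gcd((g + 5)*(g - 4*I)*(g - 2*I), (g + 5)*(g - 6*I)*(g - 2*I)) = g^2 + g*(5 - 2*I) - 10*I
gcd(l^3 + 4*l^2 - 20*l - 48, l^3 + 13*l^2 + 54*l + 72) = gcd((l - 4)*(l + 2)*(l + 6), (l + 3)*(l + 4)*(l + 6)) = l + 6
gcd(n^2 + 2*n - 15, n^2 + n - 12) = n - 3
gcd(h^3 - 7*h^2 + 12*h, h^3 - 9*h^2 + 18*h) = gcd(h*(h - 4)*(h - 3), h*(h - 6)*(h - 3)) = h^2 - 3*h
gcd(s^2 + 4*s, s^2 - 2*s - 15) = 1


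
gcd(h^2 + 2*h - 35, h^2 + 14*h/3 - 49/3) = h + 7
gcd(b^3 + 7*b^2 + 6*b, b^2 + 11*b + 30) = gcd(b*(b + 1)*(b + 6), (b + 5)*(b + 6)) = b + 6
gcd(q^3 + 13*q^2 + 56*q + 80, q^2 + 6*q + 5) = q + 5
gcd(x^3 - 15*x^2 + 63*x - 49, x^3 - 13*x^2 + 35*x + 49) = x^2 - 14*x + 49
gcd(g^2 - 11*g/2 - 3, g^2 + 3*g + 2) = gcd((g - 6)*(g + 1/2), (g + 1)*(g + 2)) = 1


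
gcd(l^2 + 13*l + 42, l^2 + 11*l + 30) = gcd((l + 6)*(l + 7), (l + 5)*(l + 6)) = l + 6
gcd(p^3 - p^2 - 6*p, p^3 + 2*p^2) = p^2 + 2*p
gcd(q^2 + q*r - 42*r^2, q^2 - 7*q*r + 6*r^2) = q - 6*r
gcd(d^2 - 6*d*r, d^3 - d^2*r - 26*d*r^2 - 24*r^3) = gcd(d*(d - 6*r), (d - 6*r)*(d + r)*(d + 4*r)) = -d + 6*r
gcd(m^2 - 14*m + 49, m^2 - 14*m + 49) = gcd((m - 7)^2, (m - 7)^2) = m^2 - 14*m + 49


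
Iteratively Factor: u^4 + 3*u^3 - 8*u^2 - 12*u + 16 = (u + 4)*(u^3 - u^2 - 4*u + 4) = (u - 2)*(u + 4)*(u^2 + u - 2) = (u - 2)*(u + 2)*(u + 4)*(u - 1)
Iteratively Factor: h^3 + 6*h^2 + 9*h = (h + 3)*(h^2 + 3*h) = (h + 3)^2*(h)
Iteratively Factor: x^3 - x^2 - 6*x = (x)*(x^2 - x - 6) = x*(x - 3)*(x + 2)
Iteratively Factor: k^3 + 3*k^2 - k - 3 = (k + 1)*(k^2 + 2*k - 3) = (k + 1)*(k + 3)*(k - 1)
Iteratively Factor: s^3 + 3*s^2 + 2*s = (s + 1)*(s^2 + 2*s) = s*(s + 1)*(s + 2)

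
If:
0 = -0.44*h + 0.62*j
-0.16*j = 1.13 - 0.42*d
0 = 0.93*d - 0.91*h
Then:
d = 3.72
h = 3.80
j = 2.70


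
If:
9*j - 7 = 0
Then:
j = 7/9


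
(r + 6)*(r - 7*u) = r^2 - 7*r*u + 6*r - 42*u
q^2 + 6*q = q*(q + 6)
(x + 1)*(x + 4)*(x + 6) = x^3 + 11*x^2 + 34*x + 24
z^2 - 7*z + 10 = (z - 5)*(z - 2)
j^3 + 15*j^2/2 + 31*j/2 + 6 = (j + 1/2)*(j + 3)*(j + 4)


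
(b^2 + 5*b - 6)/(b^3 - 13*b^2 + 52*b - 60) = (b^2 + 5*b - 6)/(b^3 - 13*b^2 + 52*b - 60)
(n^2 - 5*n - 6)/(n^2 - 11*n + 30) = (n + 1)/(n - 5)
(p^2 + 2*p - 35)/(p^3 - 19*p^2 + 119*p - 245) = (p + 7)/(p^2 - 14*p + 49)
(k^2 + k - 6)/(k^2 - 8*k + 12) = (k + 3)/(k - 6)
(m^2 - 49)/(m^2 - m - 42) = (m + 7)/(m + 6)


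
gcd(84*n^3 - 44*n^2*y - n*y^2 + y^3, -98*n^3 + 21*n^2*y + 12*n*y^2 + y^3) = -14*n^2 + 5*n*y + y^2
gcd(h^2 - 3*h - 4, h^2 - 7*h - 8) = h + 1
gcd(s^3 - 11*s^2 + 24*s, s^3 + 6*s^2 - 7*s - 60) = s - 3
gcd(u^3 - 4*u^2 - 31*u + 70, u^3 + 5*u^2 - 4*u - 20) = u^2 + 3*u - 10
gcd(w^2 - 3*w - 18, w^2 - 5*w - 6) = w - 6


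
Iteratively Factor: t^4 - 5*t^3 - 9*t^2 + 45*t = (t - 5)*(t^3 - 9*t) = (t - 5)*(t + 3)*(t^2 - 3*t) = (t - 5)*(t - 3)*(t + 3)*(t)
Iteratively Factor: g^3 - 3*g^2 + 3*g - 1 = (g - 1)*(g^2 - 2*g + 1) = (g - 1)^2*(g - 1)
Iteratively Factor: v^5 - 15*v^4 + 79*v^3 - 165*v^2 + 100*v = (v - 4)*(v^4 - 11*v^3 + 35*v^2 - 25*v) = (v - 5)*(v - 4)*(v^3 - 6*v^2 + 5*v) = v*(v - 5)*(v - 4)*(v^2 - 6*v + 5) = v*(v - 5)*(v - 4)*(v - 1)*(v - 5)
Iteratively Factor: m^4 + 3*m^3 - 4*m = (m)*(m^3 + 3*m^2 - 4) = m*(m - 1)*(m^2 + 4*m + 4) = m*(m - 1)*(m + 2)*(m + 2)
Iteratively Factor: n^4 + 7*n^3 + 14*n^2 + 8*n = (n + 1)*(n^3 + 6*n^2 + 8*n) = n*(n + 1)*(n^2 + 6*n + 8) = n*(n + 1)*(n + 2)*(n + 4)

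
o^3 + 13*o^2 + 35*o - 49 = (o - 1)*(o + 7)^2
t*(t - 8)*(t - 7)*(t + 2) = t^4 - 13*t^3 + 26*t^2 + 112*t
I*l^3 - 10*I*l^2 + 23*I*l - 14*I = (l - 7)*(l - 2)*(I*l - I)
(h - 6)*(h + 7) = h^2 + h - 42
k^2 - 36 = (k - 6)*(k + 6)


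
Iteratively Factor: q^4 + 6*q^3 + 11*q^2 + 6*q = (q + 1)*(q^3 + 5*q^2 + 6*q) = (q + 1)*(q + 2)*(q^2 + 3*q) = q*(q + 1)*(q + 2)*(q + 3)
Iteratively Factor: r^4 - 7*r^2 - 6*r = (r + 2)*(r^3 - 2*r^2 - 3*r) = (r + 1)*(r + 2)*(r^2 - 3*r) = (r - 3)*(r + 1)*(r + 2)*(r)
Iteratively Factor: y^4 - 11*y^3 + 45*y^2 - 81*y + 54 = (y - 2)*(y^3 - 9*y^2 + 27*y - 27) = (y - 3)*(y - 2)*(y^2 - 6*y + 9) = (y - 3)^2*(y - 2)*(y - 3)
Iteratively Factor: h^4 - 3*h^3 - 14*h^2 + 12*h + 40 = (h - 5)*(h^3 + 2*h^2 - 4*h - 8) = (h - 5)*(h + 2)*(h^2 - 4) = (h - 5)*(h + 2)^2*(h - 2)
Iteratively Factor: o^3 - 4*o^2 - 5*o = (o)*(o^2 - 4*o - 5) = o*(o + 1)*(o - 5)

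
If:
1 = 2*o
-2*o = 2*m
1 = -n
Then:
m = -1/2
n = -1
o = 1/2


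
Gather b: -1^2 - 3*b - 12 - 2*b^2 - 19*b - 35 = -2*b^2 - 22*b - 48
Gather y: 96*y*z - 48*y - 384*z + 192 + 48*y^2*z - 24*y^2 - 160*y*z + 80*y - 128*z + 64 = y^2*(48*z - 24) + y*(32 - 64*z) - 512*z + 256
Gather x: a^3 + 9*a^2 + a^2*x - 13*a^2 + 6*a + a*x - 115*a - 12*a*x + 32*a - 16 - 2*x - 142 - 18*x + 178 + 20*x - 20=a^3 - 4*a^2 - 77*a + x*(a^2 - 11*a)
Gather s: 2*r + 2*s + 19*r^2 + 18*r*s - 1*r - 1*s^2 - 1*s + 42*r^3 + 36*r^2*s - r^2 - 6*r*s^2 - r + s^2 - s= 42*r^3 + 18*r^2 - 6*r*s^2 + s*(36*r^2 + 18*r)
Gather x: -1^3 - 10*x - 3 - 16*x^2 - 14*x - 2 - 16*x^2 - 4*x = -32*x^2 - 28*x - 6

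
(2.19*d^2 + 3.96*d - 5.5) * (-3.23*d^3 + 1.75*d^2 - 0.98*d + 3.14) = -7.0737*d^5 - 8.9583*d^4 + 22.5488*d^3 - 6.6292*d^2 + 17.8244*d - 17.27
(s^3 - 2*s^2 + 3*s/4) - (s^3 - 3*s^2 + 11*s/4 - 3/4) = s^2 - 2*s + 3/4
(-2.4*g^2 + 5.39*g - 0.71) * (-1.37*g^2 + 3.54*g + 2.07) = 3.288*g^4 - 15.8803*g^3 + 15.0853*g^2 + 8.6439*g - 1.4697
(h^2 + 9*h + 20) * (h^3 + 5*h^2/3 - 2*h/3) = h^5 + 32*h^4/3 + 103*h^3/3 + 82*h^2/3 - 40*h/3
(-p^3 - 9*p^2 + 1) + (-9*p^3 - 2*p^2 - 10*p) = -10*p^3 - 11*p^2 - 10*p + 1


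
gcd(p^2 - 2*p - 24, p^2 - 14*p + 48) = p - 6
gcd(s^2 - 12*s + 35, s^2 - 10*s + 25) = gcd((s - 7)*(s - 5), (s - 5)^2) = s - 5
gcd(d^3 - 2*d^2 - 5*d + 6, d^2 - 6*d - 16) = d + 2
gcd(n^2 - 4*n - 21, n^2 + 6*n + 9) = n + 3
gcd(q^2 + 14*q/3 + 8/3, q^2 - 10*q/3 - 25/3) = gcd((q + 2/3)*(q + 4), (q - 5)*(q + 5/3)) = 1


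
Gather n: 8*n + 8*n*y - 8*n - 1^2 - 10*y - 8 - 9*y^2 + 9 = 8*n*y - 9*y^2 - 10*y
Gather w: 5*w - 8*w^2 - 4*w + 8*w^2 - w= 0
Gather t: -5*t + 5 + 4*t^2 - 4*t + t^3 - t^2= t^3 + 3*t^2 - 9*t + 5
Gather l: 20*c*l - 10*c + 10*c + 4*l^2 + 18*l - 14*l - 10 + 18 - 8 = 4*l^2 + l*(20*c + 4)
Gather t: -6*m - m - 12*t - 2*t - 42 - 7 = -7*m - 14*t - 49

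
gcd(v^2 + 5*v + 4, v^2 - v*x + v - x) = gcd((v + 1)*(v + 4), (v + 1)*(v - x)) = v + 1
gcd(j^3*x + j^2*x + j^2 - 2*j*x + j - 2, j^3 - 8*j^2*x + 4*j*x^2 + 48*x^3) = 1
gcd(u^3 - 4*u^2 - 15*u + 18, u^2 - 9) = u + 3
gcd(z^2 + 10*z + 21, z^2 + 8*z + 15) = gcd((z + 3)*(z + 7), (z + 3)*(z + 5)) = z + 3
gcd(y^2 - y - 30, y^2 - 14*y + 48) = y - 6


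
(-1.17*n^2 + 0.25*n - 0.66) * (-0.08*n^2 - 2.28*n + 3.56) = 0.0936*n^4 + 2.6476*n^3 - 4.6824*n^2 + 2.3948*n - 2.3496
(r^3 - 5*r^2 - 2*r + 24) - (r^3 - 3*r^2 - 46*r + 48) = -2*r^2 + 44*r - 24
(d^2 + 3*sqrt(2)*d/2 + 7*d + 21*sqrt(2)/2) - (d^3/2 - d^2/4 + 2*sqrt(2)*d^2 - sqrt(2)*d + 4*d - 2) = -d^3/2 - 2*sqrt(2)*d^2 + 5*d^2/4 + 3*d + 5*sqrt(2)*d/2 + 2 + 21*sqrt(2)/2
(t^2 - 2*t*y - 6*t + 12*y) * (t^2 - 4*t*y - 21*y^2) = t^4 - 6*t^3*y - 6*t^3 - 13*t^2*y^2 + 36*t^2*y + 42*t*y^3 + 78*t*y^2 - 252*y^3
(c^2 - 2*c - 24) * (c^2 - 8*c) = c^4 - 10*c^3 - 8*c^2 + 192*c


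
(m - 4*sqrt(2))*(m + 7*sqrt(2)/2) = m^2 - sqrt(2)*m/2 - 28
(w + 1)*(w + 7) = w^2 + 8*w + 7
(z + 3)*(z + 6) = z^2 + 9*z + 18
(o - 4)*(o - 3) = o^2 - 7*o + 12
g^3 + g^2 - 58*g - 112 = (g - 8)*(g + 2)*(g + 7)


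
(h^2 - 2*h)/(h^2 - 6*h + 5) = h*(h - 2)/(h^2 - 6*h + 5)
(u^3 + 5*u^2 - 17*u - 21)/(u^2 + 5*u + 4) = (u^2 + 4*u - 21)/(u + 4)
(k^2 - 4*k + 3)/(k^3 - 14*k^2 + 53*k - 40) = (k - 3)/(k^2 - 13*k + 40)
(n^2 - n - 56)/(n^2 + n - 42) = (n - 8)/(n - 6)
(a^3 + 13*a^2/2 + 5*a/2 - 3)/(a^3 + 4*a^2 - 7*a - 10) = (a^2 + 11*a/2 - 3)/(a^2 + 3*a - 10)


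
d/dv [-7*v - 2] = -7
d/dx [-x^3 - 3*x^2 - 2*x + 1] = -3*x^2 - 6*x - 2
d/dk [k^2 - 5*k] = 2*k - 5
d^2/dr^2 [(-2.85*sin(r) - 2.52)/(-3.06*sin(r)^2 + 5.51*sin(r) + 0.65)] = (-26.68626*sin(r)^5 - 142.437798*sin(r)^4 + 146.826756*sin(r)^3 + 55.228335*sin(r)^2 - 213.099117*sin(r) + 142.624914)/(28.652616*sin(r)^6 - 154.780308*sin(r)^5 + 260.446698*sin(r)^4 - 101.527811*sin(r)^3 - 55.323645*sin(r)^2 - 6.983925*sin(r) - 0.274625)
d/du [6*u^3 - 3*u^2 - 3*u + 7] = 18*u^2 - 6*u - 3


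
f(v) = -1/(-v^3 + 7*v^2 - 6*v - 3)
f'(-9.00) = 0.00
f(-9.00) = 0.00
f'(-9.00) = 0.00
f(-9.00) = 0.00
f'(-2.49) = -0.01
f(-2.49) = -0.01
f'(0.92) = 0.38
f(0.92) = 0.30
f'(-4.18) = -0.00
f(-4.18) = -0.00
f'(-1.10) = -0.14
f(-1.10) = -0.07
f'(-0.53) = -2.71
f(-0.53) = -0.44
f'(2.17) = 0.23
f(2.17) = -0.15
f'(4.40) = -0.01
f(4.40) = -0.05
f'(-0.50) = -3.91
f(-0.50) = -0.53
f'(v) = -(3*v^2 - 14*v + 6)/(-v^3 + 7*v^2 - 6*v - 3)^2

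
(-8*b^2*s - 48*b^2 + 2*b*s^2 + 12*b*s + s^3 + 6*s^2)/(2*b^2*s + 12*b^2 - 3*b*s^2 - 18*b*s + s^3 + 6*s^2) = (4*b + s)/(-b + s)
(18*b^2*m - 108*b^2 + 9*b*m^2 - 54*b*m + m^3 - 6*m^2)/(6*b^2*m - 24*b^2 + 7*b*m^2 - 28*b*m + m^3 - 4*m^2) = (3*b*m - 18*b + m^2 - 6*m)/(b*m - 4*b + m^2 - 4*m)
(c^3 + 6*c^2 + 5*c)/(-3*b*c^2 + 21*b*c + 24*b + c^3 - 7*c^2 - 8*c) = c*(-c - 5)/(3*b*c - 24*b - c^2 + 8*c)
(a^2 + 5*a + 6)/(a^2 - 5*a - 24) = (a + 2)/(a - 8)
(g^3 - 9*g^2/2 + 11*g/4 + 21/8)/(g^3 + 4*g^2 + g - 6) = (8*g^3 - 36*g^2 + 22*g + 21)/(8*(g^3 + 4*g^2 + g - 6))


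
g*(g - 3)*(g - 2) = g^3 - 5*g^2 + 6*g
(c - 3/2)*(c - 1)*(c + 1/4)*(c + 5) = c^4 + 11*c^3/4 - 83*c^2/8 + 19*c/4 + 15/8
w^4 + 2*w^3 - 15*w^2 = w^2*(w - 3)*(w + 5)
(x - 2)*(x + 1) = x^2 - x - 2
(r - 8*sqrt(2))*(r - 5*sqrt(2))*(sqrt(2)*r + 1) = sqrt(2)*r^3 - 25*r^2 + 67*sqrt(2)*r + 80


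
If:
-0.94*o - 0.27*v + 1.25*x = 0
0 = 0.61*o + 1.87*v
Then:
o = 1.46726508066035*x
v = -0.478626577113803*x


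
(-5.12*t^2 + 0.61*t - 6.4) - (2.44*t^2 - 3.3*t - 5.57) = -7.56*t^2 + 3.91*t - 0.83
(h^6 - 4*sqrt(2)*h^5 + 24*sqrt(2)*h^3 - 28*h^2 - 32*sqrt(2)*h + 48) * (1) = h^6 - 4*sqrt(2)*h^5 + 24*sqrt(2)*h^3 - 28*h^2 - 32*sqrt(2)*h + 48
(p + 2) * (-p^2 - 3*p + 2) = -p^3 - 5*p^2 - 4*p + 4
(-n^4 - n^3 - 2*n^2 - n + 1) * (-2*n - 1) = 2*n^5 + 3*n^4 + 5*n^3 + 4*n^2 - n - 1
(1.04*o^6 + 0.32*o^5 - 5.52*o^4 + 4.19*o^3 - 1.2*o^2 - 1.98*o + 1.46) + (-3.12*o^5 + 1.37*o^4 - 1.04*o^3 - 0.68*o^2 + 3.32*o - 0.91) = 1.04*o^6 - 2.8*o^5 - 4.15*o^4 + 3.15*o^3 - 1.88*o^2 + 1.34*o + 0.55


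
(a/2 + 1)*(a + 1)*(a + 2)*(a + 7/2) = a^4/2 + 17*a^3/4 + 51*a^2/4 + 16*a + 7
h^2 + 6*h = h*(h + 6)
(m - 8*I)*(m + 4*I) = m^2 - 4*I*m + 32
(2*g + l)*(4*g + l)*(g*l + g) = 8*g^3*l + 8*g^3 + 6*g^2*l^2 + 6*g^2*l + g*l^3 + g*l^2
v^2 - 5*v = v*(v - 5)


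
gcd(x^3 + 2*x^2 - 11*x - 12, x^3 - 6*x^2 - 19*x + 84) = x^2 + x - 12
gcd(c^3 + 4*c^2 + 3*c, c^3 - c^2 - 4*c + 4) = 1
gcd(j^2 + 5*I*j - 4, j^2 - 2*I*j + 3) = j + I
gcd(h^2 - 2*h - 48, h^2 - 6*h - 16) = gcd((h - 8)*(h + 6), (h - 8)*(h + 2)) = h - 8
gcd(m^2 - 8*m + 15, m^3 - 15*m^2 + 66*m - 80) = m - 5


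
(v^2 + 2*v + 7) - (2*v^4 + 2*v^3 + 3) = -2*v^4 - 2*v^3 + v^2 + 2*v + 4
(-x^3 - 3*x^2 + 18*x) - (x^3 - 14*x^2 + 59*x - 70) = -2*x^3 + 11*x^2 - 41*x + 70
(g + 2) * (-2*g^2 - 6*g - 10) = -2*g^3 - 10*g^2 - 22*g - 20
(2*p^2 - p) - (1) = 2*p^2 - p - 1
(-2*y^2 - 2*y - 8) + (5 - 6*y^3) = -6*y^3 - 2*y^2 - 2*y - 3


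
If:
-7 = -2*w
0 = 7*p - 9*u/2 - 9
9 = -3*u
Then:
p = -9/14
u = -3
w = 7/2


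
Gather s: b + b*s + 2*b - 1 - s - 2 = 3*b + s*(b - 1) - 3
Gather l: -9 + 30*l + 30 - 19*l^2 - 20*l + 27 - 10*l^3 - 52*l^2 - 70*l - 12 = -10*l^3 - 71*l^2 - 60*l + 36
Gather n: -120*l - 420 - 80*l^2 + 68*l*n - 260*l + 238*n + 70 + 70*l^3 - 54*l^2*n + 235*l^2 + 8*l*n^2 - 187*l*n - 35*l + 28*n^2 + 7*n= 70*l^3 + 155*l^2 - 415*l + n^2*(8*l + 28) + n*(-54*l^2 - 119*l + 245) - 350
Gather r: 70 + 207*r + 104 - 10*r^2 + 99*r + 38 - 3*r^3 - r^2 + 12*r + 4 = -3*r^3 - 11*r^2 + 318*r + 216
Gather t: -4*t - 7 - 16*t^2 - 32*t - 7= -16*t^2 - 36*t - 14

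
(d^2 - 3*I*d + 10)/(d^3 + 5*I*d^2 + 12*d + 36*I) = (d - 5*I)/(d^2 + 3*I*d + 18)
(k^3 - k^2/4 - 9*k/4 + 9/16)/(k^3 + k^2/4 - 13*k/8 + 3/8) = (k - 3/2)/(k - 1)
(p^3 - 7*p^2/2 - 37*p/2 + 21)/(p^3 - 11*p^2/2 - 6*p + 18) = (2*p^2 + 5*p - 7)/(2*p^2 + p - 6)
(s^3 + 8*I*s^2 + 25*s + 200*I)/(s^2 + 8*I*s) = s + 25/s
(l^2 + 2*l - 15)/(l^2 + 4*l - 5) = (l - 3)/(l - 1)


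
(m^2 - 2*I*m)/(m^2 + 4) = m/(m + 2*I)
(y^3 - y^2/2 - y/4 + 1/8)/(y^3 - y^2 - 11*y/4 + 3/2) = (4*y^2 - 1)/(2*(2*y^2 - y - 6))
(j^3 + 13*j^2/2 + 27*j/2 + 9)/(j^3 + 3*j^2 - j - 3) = (j^2 + 7*j/2 + 3)/(j^2 - 1)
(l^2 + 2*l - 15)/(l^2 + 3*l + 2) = (l^2 + 2*l - 15)/(l^2 + 3*l + 2)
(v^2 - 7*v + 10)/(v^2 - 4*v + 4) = (v - 5)/(v - 2)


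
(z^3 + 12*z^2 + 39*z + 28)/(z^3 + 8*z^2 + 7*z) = (z + 4)/z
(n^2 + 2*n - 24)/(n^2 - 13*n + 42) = (n^2 + 2*n - 24)/(n^2 - 13*n + 42)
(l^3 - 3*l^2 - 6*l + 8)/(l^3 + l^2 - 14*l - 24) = (l - 1)/(l + 3)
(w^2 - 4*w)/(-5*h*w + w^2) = (4 - w)/(5*h - w)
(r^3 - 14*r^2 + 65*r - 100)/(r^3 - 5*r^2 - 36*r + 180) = (r^2 - 9*r + 20)/(r^2 - 36)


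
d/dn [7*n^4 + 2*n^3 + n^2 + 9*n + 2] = 28*n^3 + 6*n^2 + 2*n + 9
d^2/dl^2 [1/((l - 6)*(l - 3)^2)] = 2*(3*(l - 6)^2 + 2*(l - 6)*(l - 3) + (l - 3)^2)/((l - 6)^3*(l - 3)^4)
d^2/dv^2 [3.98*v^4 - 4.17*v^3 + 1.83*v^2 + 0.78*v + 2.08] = 47.76*v^2 - 25.02*v + 3.66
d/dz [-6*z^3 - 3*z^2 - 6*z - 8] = -18*z^2 - 6*z - 6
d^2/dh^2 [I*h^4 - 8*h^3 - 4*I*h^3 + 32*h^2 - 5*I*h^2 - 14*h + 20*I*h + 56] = 12*I*h^2 + 24*h*(-2 - I) + 64 - 10*I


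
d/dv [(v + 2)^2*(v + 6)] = (v + 2)*(3*v + 14)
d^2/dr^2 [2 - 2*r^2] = -4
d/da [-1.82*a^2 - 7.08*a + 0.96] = -3.64*a - 7.08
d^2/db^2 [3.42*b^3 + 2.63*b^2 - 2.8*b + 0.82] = 20.52*b + 5.26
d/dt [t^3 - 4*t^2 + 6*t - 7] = 3*t^2 - 8*t + 6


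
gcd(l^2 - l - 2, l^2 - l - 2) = l^2 - l - 2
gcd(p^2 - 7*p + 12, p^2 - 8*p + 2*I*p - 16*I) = 1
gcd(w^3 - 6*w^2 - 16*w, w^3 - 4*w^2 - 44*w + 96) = w - 8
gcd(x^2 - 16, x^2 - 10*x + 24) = x - 4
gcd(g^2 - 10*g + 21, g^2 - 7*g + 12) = g - 3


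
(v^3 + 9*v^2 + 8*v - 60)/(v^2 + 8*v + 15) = (v^2 + 4*v - 12)/(v + 3)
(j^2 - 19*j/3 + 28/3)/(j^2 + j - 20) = (j - 7/3)/(j + 5)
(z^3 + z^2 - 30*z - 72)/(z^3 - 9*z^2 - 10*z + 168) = (z + 3)/(z - 7)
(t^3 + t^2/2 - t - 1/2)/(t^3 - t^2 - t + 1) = (t + 1/2)/(t - 1)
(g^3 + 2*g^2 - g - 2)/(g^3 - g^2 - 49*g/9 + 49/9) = 9*(g^2 + 3*g + 2)/(9*g^2 - 49)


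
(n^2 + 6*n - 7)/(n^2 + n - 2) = (n + 7)/(n + 2)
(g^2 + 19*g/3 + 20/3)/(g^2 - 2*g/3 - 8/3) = (g + 5)/(g - 2)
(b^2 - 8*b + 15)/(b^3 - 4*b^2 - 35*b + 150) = (b - 3)/(b^2 + b - 30)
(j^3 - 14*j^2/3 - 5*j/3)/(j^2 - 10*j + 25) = j*(3*j + 1)/(3*(j - 5))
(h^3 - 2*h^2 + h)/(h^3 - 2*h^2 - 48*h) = (-h^2 + 2*h - 1)/(-h^2 + 2*h + 48)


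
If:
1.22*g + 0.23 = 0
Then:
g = -0.19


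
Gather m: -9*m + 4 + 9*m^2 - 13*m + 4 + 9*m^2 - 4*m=18*m^2 - 26*m + 8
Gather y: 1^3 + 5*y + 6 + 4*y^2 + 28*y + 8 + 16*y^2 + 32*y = 20*y^2 + 65*y + 15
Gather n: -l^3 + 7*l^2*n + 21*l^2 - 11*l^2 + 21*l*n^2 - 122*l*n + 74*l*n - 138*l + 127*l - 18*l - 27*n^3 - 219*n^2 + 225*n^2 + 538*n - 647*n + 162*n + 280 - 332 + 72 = -l^3 + 10*l^2 - 29*l - 27*n^3 + n^2*(21*l + 6) + n*(7*l^2 - 48*l + 53) + 20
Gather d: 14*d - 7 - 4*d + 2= 10*d - 5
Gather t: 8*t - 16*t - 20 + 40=20 - 8*t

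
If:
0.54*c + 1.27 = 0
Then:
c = -2.35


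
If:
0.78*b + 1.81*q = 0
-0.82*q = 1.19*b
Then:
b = 0.00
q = 0.00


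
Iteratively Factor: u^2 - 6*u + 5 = (u - 5)*(u - 1)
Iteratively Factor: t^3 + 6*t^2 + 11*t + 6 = (t + 3)*(t^2 + 3*t + 2) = (t + 1)*(t + 3)*(t + 2)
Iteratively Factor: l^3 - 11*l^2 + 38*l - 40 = (l - 2)*(l^2 - 9*l + 20) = (l - 5)*(l - 2)*(l - 4)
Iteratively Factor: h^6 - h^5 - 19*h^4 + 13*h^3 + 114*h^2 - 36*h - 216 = (h - 2)*(h^5 + h^4 - 17*h^3 - 21*h^2 + 72*h + 108) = (h - 2)*(h + 2)*(h^4 - h^3 - 15*h^2 + 9*h + 54) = (h - 3)*(h - 2)*(h + 2)*(h^3 + 2*h^2 - 9*h - 18) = (h - 3)*(h - 2)*(h + 2)*(h + 3)*(h^2 - h - 6) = (h - 3)^2*(h - 2)*(h + 2)*(h + 3)*(h + 2)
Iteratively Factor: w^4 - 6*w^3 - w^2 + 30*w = (w - 5)*(w^3 - w^2 - 6*w) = (w - 5)*(w + 2)*(w^2 - 3*w) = w*(w - 5)*(w + 2)*(w - 3)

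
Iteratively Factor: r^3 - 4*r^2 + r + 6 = (r - 3)*(r^2 - r - 2) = (r - 3)*(r + 1)*(r - 2)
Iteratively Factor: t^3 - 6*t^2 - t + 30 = (t + 2)*(t^2 - 8*t + 15) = (t - 3)*(t + 2)*(t - 5)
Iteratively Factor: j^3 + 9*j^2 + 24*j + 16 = (j + 4)*(j^2 + 5*j + 4) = (j + 4)^2*(j + 1)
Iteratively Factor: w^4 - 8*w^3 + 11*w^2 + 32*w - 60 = (w - 3)*(w^3 - 5*w^2 - 4*w + 20) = (w - 5)*(w - 3)*(w^2 - 4) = (w - 5)*(w - 3)*(w + 2)*(w - 2)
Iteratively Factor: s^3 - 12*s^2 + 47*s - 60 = (s - 5)*(s^2 - 7*s + 12) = (s - 5)*(s - 4)*(s - 3)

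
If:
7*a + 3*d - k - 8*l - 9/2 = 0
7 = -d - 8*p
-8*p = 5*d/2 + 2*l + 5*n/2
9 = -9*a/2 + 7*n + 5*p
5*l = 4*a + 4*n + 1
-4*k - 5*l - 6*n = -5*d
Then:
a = -14869/4273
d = 30925/4273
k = 98079/8546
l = -9947/4273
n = 1367/4273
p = -15209/8546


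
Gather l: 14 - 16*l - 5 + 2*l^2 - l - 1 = 2*l^2 - 17*l + 8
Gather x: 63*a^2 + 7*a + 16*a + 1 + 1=63*a^2 + 23*a + 2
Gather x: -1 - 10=-11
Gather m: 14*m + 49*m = 63*m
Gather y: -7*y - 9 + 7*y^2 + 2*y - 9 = 7*y^2 - 5*y - 18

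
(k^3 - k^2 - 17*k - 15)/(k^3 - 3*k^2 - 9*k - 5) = (k + 3)/(k + 1)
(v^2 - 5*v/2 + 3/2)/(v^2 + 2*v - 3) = (v - 3/2)/(v + 3)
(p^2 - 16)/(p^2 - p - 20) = (p - 4)/(p - 5)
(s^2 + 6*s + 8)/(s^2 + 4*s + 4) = (s + 4)/(s + 2)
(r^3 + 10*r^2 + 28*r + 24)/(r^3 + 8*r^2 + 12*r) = (r + 2)/r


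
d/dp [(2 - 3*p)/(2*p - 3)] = 5/(2*p - 3)^2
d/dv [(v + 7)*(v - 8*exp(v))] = v - (v + 7)*(8*exp(v) - 1) - 8*exp(v)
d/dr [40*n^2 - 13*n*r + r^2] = -13*n + 2*r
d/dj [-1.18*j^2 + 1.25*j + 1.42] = 1.25 - 2.36*j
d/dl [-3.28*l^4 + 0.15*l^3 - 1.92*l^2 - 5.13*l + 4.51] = -13.12*l^3 + 0.45*l^2 - 3.84*l - 5.13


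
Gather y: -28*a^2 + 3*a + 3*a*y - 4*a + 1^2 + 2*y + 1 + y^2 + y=-28*a^2 - a + y^2 + y*(3*a + 3) + 2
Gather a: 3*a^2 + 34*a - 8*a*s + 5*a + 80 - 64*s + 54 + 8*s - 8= 3*a^2 + a*(39 - 8*s) - 56*s + 126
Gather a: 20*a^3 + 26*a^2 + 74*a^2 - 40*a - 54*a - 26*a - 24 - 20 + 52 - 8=20*a^3 + 100*a^2 - 120*a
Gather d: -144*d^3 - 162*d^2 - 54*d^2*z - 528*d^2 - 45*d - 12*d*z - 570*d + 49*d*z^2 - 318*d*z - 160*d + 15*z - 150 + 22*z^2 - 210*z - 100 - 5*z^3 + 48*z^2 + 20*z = -144*d^3 + d^2*(-54*z - 690) + d*(49*z^2 - 330*z - 775) - 5*z^3 + 70*z^2 - 175*z - 250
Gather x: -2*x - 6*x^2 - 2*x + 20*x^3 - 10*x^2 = 20*x^3 - 16*x^2 - 4*x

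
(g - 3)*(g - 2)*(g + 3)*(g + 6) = g^4 + 4*g^3 - 21*g^2 - 36*g + 108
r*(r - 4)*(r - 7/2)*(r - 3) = r^4 - 21*r^3/2 + 73*r^2/2 - 42*r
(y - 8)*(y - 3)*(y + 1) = y^3 - 10*y^2 + 13*y + 24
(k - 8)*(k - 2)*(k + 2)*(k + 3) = k^4 - 5*k^3 - 28*k^2 + 20*k + 96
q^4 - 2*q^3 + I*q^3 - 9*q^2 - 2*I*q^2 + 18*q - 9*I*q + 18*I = (q - 3)*(q - 2)*(q + 3)*(q + I)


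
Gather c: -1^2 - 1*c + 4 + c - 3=0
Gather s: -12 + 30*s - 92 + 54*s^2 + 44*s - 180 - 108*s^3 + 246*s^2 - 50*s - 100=-108*s^3 + 300*s^2 + 24*s - 384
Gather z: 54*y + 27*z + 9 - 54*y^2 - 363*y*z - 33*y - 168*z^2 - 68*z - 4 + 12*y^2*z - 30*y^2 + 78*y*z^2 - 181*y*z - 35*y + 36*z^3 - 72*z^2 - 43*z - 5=-84*y^2 - 14*y + 36*z^3 + z^2*(78*y - 240) + z*(12*y^2 - 544*y - 84)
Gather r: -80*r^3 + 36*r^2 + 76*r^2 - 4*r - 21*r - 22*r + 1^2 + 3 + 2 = -80*r^3 + 112*r^2 - 47*r + 6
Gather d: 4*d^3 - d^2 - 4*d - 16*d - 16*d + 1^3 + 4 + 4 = 4*d^3 - d^2 - 36*d + 9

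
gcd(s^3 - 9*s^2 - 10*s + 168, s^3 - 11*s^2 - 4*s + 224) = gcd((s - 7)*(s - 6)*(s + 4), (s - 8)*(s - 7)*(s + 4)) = s^2 - 3*s - 28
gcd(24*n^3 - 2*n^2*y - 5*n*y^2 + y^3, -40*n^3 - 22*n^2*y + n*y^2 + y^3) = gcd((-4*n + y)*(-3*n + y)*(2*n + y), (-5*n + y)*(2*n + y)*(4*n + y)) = 2*n + y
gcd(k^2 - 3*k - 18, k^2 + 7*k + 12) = k + 3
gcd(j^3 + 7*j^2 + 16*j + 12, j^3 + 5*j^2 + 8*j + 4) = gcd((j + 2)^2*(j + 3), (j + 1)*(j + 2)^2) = j^2 + 4*j + 4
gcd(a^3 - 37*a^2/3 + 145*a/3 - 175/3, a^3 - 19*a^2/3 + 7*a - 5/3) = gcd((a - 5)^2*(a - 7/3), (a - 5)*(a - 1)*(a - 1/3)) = a - 5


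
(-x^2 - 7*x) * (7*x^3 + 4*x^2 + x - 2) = -7*x^5 - 53*x^4 - 29*x^3 - 5*x^2 + 14*x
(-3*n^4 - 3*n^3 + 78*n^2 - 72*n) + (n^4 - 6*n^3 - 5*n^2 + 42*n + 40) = -2*n^4 - 9*n^3 + 73*n^2 - 30*n + 40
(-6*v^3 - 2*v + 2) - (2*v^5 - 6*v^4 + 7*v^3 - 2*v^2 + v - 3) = -2*v^5 + 6*v^4 - 13*v^3 + 2*v^2 - 3*v + 5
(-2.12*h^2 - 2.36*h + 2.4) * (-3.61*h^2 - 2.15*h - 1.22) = 7.6532*h^4 + 13.0776*h^3 - 1.0036*h^2 - 2.2808*h - 2.928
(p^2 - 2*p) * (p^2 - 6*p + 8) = p^4 - 8*p^3 + 20*p^2 - 16*p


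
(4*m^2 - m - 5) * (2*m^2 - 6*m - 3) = 8*m^4 - 26*m^3 - 16*m^2 + 33*m + 15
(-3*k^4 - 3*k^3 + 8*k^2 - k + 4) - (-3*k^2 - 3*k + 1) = -3*k^4 - 3*k^3 + 11*k^2 + 2*k + 3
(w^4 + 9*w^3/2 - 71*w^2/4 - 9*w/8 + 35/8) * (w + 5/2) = w^5 + 7*w^4 - 13*w^3/2 - 91*w^2/2 + 25*w/16 + 175/16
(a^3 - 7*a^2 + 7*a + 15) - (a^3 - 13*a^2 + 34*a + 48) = 6*a^2 - 27*a - 33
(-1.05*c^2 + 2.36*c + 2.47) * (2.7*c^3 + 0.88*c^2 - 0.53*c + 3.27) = -2.835*c^5 + 5.448*c^4 + 9.3023*c^3 - 2.5107*c^2 + 6.4081*c + 8.0769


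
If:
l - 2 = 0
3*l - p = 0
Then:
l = 2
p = 6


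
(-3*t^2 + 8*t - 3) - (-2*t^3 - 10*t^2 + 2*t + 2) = 2*t^3 + 7*t^2 + 6*t - 5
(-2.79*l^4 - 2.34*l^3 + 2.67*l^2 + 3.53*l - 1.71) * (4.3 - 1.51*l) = 4.2129*l^5 - 8.4636*l^4 - 14.0937*l^3 + 6.1507*l^2 + 17.7611*l - 7.353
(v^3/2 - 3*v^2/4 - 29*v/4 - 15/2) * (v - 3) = v^4/2 - 9*v^3/4 - 5*v^2 + 57*v/4 + 45/2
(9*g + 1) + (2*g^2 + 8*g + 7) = 2*g^2 + 17*g + 8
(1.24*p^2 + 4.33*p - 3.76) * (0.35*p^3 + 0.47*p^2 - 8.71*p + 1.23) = 0.434*p^5 + 2.0983*p^4 - 10.0813*p^3 - 37.9563*p^2 + 38.0755*p - 4.6248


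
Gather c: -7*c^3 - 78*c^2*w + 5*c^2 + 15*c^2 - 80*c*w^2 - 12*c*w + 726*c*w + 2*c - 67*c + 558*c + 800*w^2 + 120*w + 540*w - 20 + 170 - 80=-7*c^3 + c^2*(20 - 78*w) + c*(-80*w^2 + 714*w + 493) + 800*w^2 + 660*w + 70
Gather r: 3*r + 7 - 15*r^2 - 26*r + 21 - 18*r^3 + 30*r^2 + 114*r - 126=-18*r^3 + 15*r^2 + 91*r - 98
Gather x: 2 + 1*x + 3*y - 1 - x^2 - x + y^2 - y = -x^2 + y^2 + 2*y + 1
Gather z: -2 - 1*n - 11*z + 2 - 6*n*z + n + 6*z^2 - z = 6*z^2 + z*(-6*n - 12)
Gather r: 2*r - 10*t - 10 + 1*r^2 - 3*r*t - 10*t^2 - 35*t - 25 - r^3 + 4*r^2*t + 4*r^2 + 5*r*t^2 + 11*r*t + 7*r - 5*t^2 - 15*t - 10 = -r^3 + r^2*(4*t + 5) + r*(5*t^2 + 8*t + 9) - 15*t^2 - 60*t - 45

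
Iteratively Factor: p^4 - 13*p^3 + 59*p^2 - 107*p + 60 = (p - 4)*(p^3 - 9*p^2 + 23*p - 15) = (p - 5)*(p - 4)*(p^2 - 4*p + 3) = (p - 5)*(p - 4)*(p - 3)*(p - 1)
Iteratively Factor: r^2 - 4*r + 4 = (r - 2)*(r - 2)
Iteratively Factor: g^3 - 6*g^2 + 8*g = (g - 2)*(g^2 - 4*g) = (g - 4)*(g - 2)*(g)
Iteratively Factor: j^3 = (j)*(j^2) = j^2*(j)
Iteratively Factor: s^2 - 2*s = (s - 2)*(s)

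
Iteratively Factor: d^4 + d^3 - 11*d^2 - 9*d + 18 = (d + 3)*(d^3 - 2*d^2 - 5*d + 6) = (d - 3)*(d + 3)*(d^2 + d - 2) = (d - 3)*(d + 2)*(d + 3)*(d - 1)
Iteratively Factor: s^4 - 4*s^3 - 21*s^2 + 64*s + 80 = (s + 1)*(s^3 - 5*s^2 - 16*s + 80) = (s - 5)*(s + 1)*(s^2 - 16) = (s - 5)*(s - 4)*(s + 1)*(s + 4)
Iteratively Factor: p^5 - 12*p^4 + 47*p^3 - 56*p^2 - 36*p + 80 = (p - 4)*(p^4 - 8*p^3 + 15*p^2 + 4*p - 20) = (p - 5)*(p - 4)*(p^3 - 3*p^2 + 4) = (p - 5)*(p - 4)*(p - 2)*(p^2 - p - 2) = (p - 5)*(p - 4)*(p - 2)*(p + 1)*(p - 2)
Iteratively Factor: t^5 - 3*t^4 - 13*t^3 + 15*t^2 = (t)*(t^4 - 3*t^3 - 13*t^2 + 15*t) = t*(t + 3)*(t^3 - 6*t^2 + 5*t) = t*(t - 5)*(t + 3)*(t^2 - t) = t*(t - 5)*(t - 1)*(t + 3)*(t)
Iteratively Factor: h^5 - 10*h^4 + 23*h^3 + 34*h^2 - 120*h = (h - 3)*(h^4 - 7*h^3 + 2*h^2 + 40*h) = (h - 3)*(h + 2)*(h^3 - 9*h^2 + 20*h) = (h - 4)*(h - 3)*(h + 2)*(h^2 - 5*h) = (h - 5)*(h - 4)*(h - 3)*(h + 2)*(h)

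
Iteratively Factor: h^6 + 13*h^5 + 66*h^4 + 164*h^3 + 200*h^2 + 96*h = (h + 2)*(h^5 + 11*h^4 + 44*h^3 + 76*h^2 + 48*h) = (h + 2)^2*(h^4 + 9*h^3 + 26*h^2 + 24*h) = (h + 2)^2*(h + 4)*(h^3 + 5*h^2 + 6*h) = (h + 2)^2*(h + 3)*(h + 4)*(h^2 + 2*h) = h*(h + 2)^2*(h + 3)*(h + 4)*(h + 2)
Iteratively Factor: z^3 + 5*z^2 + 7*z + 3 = (z + 1)*(z^2 + 4*z + 3) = (z + 1)^2*(z + 3)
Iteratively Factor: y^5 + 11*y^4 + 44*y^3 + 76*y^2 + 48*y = (y + 3)*(y^4 + 8*y^3 + 20*y^2 + 16*y) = (y + 2)*(y + 3)*(y^3 + 6*y^2 + 8*y) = (y + 2)^2*(y + 3)*(y^2 + 4*y) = (y + 2)^2*(y + 3)*(y + 4)*(y)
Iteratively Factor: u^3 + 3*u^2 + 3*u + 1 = (u + 1)*(u^2 + 2*u + 1) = (u + 1)^2*(u + 1)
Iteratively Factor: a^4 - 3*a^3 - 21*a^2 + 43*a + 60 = (a - 3)*(a^3 - 21*a - 20) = (a - 5)*(a - 3)*(a^2 + 5*a + 4) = (a - 5)*(a - 3)*(a + 4)*(a + 1)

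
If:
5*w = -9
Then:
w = -9/5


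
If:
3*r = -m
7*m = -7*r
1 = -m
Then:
No Solution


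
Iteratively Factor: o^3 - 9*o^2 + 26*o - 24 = (o - 3)*(o^2 - 6*o + 8) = (o - 4)*(o - 3)*(o - 2)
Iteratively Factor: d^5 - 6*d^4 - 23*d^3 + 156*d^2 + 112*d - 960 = (d - 4)*(d^4 - 2*d^3 - 31*d^2 + 32*d + 240) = (d - 4)*(d + 3)*(d^3 - 5*d^2 - 16*d + 80) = (d - 4)^2*(d + 3)*(d^2 - d - 20) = (d - 4)^2*(d + 3)*(d + 4)*(d - 5)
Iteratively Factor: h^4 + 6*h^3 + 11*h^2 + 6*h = (h + 2)*(h^3 + 4*h^2 + 3*h) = (h + 1)*(h + 2)*(h^2 + 3*h) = h*(h + 1)*(h + 2)*(h + 3)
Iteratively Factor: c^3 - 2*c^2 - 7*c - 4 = (c + 1)*(c^2 - 3*c - 4) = (c - 4)*(c + 1)*(c + 1)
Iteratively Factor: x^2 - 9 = (x - 3)*(x + 3)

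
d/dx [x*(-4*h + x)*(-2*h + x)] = 8*h^2 - 12*h*x + 3*x^2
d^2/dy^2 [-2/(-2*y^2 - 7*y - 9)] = 4*(-4*y^2 - 14*y + (4*y + 7)^2 - 18)/(2*y^2 + 7*y + 9)^3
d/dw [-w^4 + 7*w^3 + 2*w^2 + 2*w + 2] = -4*w^3 + 21*w^2 + 4*w + 2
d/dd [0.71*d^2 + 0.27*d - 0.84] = 1.42*d + 0.27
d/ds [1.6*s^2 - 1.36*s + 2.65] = 3.2*s - 1.36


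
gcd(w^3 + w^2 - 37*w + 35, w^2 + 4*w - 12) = 1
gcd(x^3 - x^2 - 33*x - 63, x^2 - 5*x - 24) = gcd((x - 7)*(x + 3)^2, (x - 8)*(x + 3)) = x + 3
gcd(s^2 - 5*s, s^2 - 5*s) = s^2 - 5*s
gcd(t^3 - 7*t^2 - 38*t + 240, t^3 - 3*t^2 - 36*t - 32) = t - 8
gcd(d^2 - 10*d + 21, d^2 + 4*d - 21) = d - 3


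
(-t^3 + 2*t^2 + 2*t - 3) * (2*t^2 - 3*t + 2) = -2*t^5 + 7*t^4 - 4*t^3 - 8*t^2 + 13*t - 6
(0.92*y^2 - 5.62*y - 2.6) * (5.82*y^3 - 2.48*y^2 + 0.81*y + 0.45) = 5.3544*y^5 - 34.99*y^4 - 0.449200000000001*y^3 + 2.3098*y^2 - 4.635*y - 1.17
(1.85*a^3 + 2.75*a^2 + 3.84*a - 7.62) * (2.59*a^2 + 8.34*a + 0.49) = 4.7915*a^5 + 22.5515*a^4 + 33.7871*a^3 + 13.6373*a^2 - 61.6692*a - 3.7338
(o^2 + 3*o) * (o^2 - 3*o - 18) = o^4 - 27*o^2 - 54*o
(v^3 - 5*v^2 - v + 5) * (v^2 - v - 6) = v^5 - 6*v^4 - 2*v^3 + 36*v^2 + v - 30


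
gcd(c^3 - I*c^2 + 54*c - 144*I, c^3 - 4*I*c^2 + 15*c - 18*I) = c - 6*I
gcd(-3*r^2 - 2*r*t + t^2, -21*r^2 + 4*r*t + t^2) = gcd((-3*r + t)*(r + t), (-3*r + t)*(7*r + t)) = 3*r - t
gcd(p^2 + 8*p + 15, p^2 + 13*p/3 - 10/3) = p + 5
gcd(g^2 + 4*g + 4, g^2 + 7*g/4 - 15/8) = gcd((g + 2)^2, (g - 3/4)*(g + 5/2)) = 1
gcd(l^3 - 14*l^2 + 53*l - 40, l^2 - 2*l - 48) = l - 8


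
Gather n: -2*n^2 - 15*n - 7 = -2*n^2 - 15*n - 7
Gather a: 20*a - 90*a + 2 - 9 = -70*a - 7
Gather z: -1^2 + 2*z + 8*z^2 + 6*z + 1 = 8*z^2 + 8*z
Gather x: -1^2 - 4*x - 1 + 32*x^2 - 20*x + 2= 32*x^2 - 24*x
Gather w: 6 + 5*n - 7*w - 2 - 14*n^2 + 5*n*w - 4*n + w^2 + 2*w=-14*n^2 + n + w^2 + w*(5*n - 5) + 4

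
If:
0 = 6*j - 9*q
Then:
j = 3*q/2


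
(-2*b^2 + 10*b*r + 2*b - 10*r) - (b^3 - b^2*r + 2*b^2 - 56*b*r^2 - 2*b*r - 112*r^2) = -b^3 + b^2*r - 4*b^2 + 56*b*r^2 + 12*b*r + 2*b + 112*r^2 - 10*r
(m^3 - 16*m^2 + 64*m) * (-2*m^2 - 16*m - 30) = -2*m^5 + 16*m^4 + 98*m^3 - 544*m^2 - 1920*m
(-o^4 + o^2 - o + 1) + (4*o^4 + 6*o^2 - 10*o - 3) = 3*o^4 + 7*o^2 - 11*o - 2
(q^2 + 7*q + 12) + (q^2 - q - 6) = 2*q^2 + 6*q + 6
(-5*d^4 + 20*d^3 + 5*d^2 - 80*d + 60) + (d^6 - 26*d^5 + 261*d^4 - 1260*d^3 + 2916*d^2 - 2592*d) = d^6 - 26*d^5 + 256*d^4 - 1240*d^3 + 2921*d^2 - 2672*d + 60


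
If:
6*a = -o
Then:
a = -o/6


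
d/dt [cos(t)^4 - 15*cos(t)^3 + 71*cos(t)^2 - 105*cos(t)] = (-4*cos(t)^3 + 45*cos(t)^2 - 142*cos(t) + 105)*sin(t)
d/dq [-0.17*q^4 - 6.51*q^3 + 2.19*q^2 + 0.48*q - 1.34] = -0.68*q^3 - 19.53*q^2 + 4.38*q + 0.48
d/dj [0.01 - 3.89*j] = -3.89000000000000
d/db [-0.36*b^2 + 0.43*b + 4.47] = 0.43 - 0.72*b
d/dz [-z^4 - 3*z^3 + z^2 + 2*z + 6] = -4*z^3 - 9*z^2 + 2*z + 2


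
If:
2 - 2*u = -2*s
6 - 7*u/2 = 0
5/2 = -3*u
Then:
No Solution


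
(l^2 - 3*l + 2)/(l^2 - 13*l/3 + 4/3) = 3*(l^2 - 3*l + 2)/(3*l^2 - 13*l + 4)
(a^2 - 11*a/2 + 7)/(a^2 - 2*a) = (a - 7/2)/a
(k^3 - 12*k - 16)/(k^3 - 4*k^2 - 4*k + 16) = (k + 2)/(k - 2)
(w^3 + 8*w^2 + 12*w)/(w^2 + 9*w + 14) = w*(w + 6)/(w + 7)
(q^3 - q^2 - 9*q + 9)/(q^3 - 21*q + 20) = (q^2 - 9)/(q^2 + q - 20)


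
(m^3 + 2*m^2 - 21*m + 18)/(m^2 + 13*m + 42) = (m^2 - 4*m + 3)/(m + 7)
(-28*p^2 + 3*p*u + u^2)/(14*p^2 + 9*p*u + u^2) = (-4*p + u)/(2*p + u)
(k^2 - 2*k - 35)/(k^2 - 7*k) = (k + 5)/k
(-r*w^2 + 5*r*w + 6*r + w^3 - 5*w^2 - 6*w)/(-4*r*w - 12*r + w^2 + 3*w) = (r*w^2 - 5*r*w - 6*r - w^3 + 5*w^2 + 6*w)/(4*r*w + 12*r - w^2 - 3*w)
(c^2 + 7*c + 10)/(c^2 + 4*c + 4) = (c + 5)/(c + 2)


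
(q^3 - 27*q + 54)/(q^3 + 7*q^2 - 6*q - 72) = (q - 3)/(q + 4)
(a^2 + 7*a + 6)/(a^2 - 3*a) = (a^2 + 7*a + 6)/(a*(a - 3))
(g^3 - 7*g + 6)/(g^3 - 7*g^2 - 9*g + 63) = (g^2 - 3*g + 2)/(g^2 - 10*g + 21)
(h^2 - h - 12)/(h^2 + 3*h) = (h - 4)/h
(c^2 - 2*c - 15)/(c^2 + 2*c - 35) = (c + 3)/(c + 7)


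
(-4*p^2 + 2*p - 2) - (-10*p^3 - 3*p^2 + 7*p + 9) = 10*p^3 - p^2 - 5*p - 11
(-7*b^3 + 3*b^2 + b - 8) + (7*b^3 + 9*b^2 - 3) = 12*b^2 + b - 11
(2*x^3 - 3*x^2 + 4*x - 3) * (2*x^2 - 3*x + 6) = 4*x^5 - 12*x^4 + 29*x^3 - 36*x^2 + 33*x - 18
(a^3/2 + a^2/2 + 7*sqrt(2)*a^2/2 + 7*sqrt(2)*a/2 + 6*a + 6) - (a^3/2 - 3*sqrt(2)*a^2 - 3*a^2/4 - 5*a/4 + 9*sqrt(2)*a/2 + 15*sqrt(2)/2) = 5*a^2/4 + 13*sqrt(2)*a^2/2 - sqrt(2)*a + 29*a/4 - 15*sqrt(2)/2 + 6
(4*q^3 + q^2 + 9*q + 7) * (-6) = -24*q^3 - 6*q^2 - 54*q - 42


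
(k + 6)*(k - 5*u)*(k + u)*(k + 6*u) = k^4 + 2*k^3*u + 6*k^3 - 29*k^2*u^2 + 12*k^2*u - 30*k*u^3 - 174*k*u^2 - 180*u^3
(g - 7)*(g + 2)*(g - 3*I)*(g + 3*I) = g^4 - 5*g^3 - 5*g^2 - 45*g - 126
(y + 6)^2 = y^2 + 12*y + 36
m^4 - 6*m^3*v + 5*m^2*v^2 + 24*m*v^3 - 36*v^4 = (m - 3*v)^2*(m - 2*v)*(m + 2*v)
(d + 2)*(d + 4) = d^2 + 6*d + 8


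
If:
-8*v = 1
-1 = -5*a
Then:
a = 1/5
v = -1/8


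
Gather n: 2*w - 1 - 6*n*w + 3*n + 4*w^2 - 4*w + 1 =n*(3 - 6*w) + 4*w^2 - 2*w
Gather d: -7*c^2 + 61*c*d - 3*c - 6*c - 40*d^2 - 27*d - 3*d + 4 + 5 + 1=-7*c^2 - 9*c - 40*d^2 + d*(61*c - 30) + 10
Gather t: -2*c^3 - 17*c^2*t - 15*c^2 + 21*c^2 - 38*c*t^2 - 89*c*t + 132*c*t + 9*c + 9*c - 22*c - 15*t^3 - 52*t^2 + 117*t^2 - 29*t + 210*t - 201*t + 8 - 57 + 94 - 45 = -2*c^3 + 6*c^2 - 4*c - 15*t^3 + t^2*(65 - 38*c) + t*(-17*c^2 + 43*c - 20)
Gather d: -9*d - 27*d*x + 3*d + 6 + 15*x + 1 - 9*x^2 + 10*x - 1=d*(-27*x - 6) - 9*x^2 + 25*x + 6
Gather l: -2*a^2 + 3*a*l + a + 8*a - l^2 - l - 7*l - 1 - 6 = -2*a^2 + 9*a - l^2 + l*(3*a - 8) - 7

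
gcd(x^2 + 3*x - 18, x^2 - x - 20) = 1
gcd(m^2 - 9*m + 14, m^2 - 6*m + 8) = m - 2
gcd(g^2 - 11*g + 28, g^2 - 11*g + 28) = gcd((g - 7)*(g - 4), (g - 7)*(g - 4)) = g^2 - 11*g + 28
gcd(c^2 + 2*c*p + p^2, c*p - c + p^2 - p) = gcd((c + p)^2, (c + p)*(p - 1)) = c + p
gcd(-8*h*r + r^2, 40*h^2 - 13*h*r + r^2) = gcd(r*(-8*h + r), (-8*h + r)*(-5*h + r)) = -8*h + r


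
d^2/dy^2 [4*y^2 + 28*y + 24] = 8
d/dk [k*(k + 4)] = 2*k + 4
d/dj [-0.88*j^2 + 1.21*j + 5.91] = 1.21 - 1.76*j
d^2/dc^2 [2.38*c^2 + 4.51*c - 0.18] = 4.76000000000000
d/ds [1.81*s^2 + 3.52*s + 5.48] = 3.62*s + 3.52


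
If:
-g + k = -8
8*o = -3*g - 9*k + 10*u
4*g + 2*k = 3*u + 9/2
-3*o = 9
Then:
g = -83/24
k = -275/24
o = -3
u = -55/4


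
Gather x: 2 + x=x + 2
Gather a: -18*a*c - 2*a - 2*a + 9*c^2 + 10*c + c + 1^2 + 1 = a*(-18*c - 4) + 9*c^2 + 11*c + 2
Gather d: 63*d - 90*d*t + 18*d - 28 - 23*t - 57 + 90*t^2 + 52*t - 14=d*(81 - 90*t) + 90*t^2 + 29*t - 99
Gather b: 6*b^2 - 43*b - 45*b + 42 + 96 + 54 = 6*b^2 - 88*b + 192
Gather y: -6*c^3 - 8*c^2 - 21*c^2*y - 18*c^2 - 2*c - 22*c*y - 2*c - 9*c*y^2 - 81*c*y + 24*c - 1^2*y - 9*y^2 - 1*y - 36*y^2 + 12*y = -6*c^3 - 26*c^2 + 20*c + y^2*(-9*c - 45) + y*(-21*c^2 - 103*c + 10)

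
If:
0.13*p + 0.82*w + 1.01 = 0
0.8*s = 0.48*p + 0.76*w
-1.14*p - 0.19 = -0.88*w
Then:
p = -1.00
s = -1.62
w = -1.07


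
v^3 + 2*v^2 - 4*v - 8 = (v - 2)*(v + 2)^2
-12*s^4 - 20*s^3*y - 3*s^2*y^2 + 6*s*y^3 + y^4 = (-2*s + y)*(s + y)^2*(6*s + y)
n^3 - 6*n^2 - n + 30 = (n - 5)*(n - 3)*(n + 2)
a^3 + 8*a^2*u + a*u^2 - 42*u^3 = (a - 2*u)*(a + 3*u)*(a + 7*u)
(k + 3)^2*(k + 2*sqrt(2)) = k^3 + 2*sqrt(2)*k^2 + 6*k^2 + 9*k + 12*sqrt(2)*k + 18*sqrt(2)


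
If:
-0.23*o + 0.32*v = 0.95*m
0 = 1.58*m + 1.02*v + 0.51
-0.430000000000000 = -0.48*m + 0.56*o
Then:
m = 0.01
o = -0.76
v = -0.52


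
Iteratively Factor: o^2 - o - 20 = (o - 5)*(o + 4)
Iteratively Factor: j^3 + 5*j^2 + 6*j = (j + 2)*(j^2 + 3*j) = (j + 2)*(j + 3)*(j)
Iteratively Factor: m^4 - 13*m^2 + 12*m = (m)*(m^3 - 13*m + 12) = m*(m - 3)*(m^2 + 3*m - 4) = m*(m - 3)*(m - 1)*(m + 4)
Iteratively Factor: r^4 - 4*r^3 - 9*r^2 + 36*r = (r - 3)*(r^3 - r^2 - 12*r) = (r - 4)*(r - 3)*(r^2 + 3*r) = r*(r - 4)*(r - 3)*(r + 3)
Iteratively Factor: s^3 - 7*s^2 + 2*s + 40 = (s + 2)*(s^2 - 9*s + 20) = (s - 5)*(s + 2)*(s - 4)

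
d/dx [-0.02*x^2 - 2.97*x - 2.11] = -0.04*x - 2.97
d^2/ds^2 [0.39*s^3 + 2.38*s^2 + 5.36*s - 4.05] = 2.34*s + 4.76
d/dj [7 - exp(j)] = -exp(j)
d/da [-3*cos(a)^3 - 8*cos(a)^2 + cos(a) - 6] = (9*cos(a)^2 + 16*cos(a) - 1)*sin(a)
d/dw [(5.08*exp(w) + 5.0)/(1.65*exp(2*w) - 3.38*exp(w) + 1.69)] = (-8.382*exp(2*w) - 16.5*exp(w) + 25.4852)*exp(w)/(2.7225*exp(4*w) - 11.154*exp(3*w) + 17.0014*exp(2*w) - 11.4244*exp(w) + 2.8561)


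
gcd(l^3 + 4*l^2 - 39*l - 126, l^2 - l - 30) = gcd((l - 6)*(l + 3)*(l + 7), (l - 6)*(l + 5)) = l - 6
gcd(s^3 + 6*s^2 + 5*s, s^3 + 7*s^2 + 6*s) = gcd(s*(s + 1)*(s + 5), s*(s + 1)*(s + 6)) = s^2 + s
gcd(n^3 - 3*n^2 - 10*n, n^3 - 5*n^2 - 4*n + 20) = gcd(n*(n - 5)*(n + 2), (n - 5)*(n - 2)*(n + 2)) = n^2 - 3*n - 10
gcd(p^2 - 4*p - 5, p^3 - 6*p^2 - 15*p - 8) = p + 1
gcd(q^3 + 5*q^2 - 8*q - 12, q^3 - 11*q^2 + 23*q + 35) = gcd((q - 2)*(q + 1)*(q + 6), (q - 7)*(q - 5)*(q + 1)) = q + 1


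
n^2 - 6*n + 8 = (n - 4)*(n - 2)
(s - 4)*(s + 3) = s^2 - s - 12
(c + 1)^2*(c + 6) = c^3 + 8*c^2 + 13*c + 6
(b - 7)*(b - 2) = b^2 - 9*b + 14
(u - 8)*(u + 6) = u^2 - 2*u - 48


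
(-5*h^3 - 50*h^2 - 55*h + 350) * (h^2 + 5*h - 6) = -5*h^5 - 75*h^4 - 275*h^3 + 375*h^2 + 2080*h - 2100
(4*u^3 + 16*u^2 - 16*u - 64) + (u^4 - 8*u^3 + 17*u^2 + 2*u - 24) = u^4 - 4*u^3 + 33*u^2 - 14*u - 88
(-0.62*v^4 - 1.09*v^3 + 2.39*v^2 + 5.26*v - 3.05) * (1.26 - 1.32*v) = 0.8184*v^5 + 0.6576*v^4 - 4.5282*v^3 - 3.9318*v^2 + 10.6536*v - 3.843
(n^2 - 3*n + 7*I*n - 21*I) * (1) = n^2 - 3*n + 7*I*n - 21*I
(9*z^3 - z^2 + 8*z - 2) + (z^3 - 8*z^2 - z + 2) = 10*z^3 - 9*z^2 + 7*z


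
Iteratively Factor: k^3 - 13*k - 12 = (k + 1)*(k^2 - k - 12) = (k + 1)*(k + 3)*(k - 4)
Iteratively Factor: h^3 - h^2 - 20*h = (h + 4)*(h^2 - 5*h) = h*(h + 4)*(h - 5)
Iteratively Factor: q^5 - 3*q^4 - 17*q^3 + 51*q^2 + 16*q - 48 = (q - 4)*(q^4 + q^3 - 13*q^2 - q + 12) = (q - 4)*(q - 3)*(q^3 + 4*q^2 - q - 4) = (q - 4)*(q - 3)*(q + 1)*(q^2 + 3*q - 4) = (q - 4)*(q - 3)*(q + 1)*(q + 4)*(q - 1)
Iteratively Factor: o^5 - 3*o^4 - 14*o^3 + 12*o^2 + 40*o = (o - 5)*(o^4 + 2*o^3 - 4*o^2 - 8*o) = (o - 5)*(o - 2)*(o^3 + 4*o^2 + 4*o) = o*(o - 5)*(o - 2)*(o^2 + 4*o + 4) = o*(o - 5)*(o - 2)*(o + 2)*(o + 2)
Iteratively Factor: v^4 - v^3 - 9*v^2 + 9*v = (v + 3)*(v^3 - 4*v^2 + 3*v) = (v - 3)*(v + 3)*(v^2 - v) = v*(v - 3)*(v + 3)*(v - 1)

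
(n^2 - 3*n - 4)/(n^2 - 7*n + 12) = (n + 1)/(n - 3)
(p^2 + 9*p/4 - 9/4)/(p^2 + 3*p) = (p - 3/4)/p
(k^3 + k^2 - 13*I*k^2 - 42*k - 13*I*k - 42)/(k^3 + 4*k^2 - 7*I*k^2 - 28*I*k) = (k^2 + k*(1 - 6*I) - 6*I)/(k*(k + 4))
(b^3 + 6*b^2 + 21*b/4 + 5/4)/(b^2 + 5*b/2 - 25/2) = (4*b^2 + 4*b + 1)/(2*(2*b - 5))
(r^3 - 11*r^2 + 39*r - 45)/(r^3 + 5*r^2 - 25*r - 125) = (r^2 - 6*r + 9)/(r^2 + 10*r + 25)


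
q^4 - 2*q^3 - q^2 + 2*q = q*(q - 2)*(q - 1)*(q + 1)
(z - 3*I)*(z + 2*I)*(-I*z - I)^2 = -z^4 - 2*z^3 + I*z^3 - 7*z^2 + 2*I*z^2 - 12*z + I*z - 6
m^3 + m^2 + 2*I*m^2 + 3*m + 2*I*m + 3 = (m + 1)*(m - I)*(m + 3*I)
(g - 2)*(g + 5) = g^2 + 3*g - 10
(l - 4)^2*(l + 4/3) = l^3 - 20*l^2/3 + 16*l/3 + 64/3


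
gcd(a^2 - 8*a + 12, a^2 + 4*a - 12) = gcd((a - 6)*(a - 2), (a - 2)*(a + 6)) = a - 2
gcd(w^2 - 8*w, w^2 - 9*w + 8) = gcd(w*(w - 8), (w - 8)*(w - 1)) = w - 8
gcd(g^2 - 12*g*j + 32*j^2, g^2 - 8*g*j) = g - 8*j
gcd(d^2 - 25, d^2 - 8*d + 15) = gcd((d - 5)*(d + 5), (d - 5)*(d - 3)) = d - 5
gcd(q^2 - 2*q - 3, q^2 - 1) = q + 1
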